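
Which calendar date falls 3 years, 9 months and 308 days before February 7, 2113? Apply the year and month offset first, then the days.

Counting back 3 years, 9 months and 308 days from February 7, 2113: first the month/year part, then the days.
-3 years → 2110; month 2 − 9 = -7, which is month 5 of year 2109 → May 2109.
Day 7 is valid in May, giving May 7, 2109.
Now subtract 308 days from May 7, 2109.
Going back 7 days from May 7, 2109 reaches the end of the previous month; 308 − 7 = 301 left.
April 2109 has 30 days: 301 − 30 = 271 left.
March 2109 has 31 days: 271 − 31 = 240 left.
February 2109 has 28 days (2109 is not a leap year): 240 − 28 = 212 left.
January 2109 has 31 days: 212 − 31 = 181 left.
December 2108 has 31 days: 181 − 31 = 150 left.
November 2108 has 30 days: 150 − 30 = 120 left.
October 2108 has 31 days: 120 − 31 = 89 left.
September 2108 has 30 days: 89 − 30 = 59 left.
August 2108 has 31 days: 59 − 31 = 28 left.
July 2108 has 31 days; 31 − 28 = 3 → July 3, 2108.

July 3, 2108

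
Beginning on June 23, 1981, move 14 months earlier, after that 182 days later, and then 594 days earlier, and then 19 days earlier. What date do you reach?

Going back 14 months from June 23, 1981:
month 6 − 14 = -8, which is month 4 of year 1980 → April 1980.
Day 23 is valid in April, giving April 23, 1980.
Adding 182 days from April 23, 1980:
April has 30 days, so 30 − 23 = 7 days remain after April 23, 1980; 182 − 7 = 175 left.
May 1980 has 31 days: 175 − 31 = 144 left.
June 1980 has 30 days: 144 − 30 = 114 left.
July 1980 has 31 days: 114 − 31 = 83 left.
August 1980 has 31 days: 83 − 31 = 52 left.
September 1980 has 30 days: 52 − 30 = 22 left.
22 days into October 1980 → October 22, 1980.
Subtracting 594 days from October 22, 1980:
Going back 22 days from October 22, 1980 reaches the end of the previous month; 594 − 22 = 572 left.
September 1980 has 30 days: 572 − 30 = 542 left.
August 1980 has 31 days: 542 − 31 = 511 left.
July 1980 has 31 days: 511 − 31 = 480 left.
June 1980 has 30 days: 480 − 30 = 450 left.
May 1980 has 31 days: 450 − 31 = 419 left.
April 1980 has 30 days: 419 − 30 = 389 left.
March 1980 has 31 days: 389 − 31 = 358 left.
February 1980 has 29 days (1980 is a leap year): 358 − 29 = 329 left.
January 1980 has 31 days: 329 − 31 = 298 left.
December 1979 has 31 days: 298 − 31 = 267 left.
November 1979 has 30 days: 267 − 30 = 237 left.
October 1979 has 31 days: 237 − 31 = 206 left.
September 1979 has 30 days: 206 − 30 = 176 left.
August 1979 has 31 days: 176 − 31 = 145 left.
July 1979 has 31 days: 145 − 31 = 114 left.
June 1979 has 30 days: 114 − 30 = 84 left.
May 1979 has 31 days: 84 − 31 = 53 left.
April 1979 has 30 days: 53 − 30 = 23 left.
March 1979 has 31 days; 31 − 23 = 8 → March 8, 1979.
Subtracting 19 days from March 8, 1979:
Going back 8 days from March 8, 1979 reaches the end of the previous month; 19 − 8 = 11 left.
February 1979 has 28 days; 28 − 11 = 17 → February 17, 1979.

February 17, 1979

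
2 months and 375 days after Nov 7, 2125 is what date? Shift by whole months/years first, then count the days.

January 17, 2127

Adding 2 months and 375 days from November 7, 2125: first the month/year part, then the days.
month 11 + 2 = 13, which is month 1 of year 2126 → January 2126.
Day 7 is valid in January, giving January 7, 2126.
Now add 375 days from January 7, 2126.
January has 31 days, so 31 − 7 = 24 days remain after January 7, 2126; 375 − 24 = 351 left.
February 2126 has 28 days (2126 is not a leap year): 351 − 28 = 323 left.
March 2126 has 31 days: 323 − 31 = 292 left.
April 2126 has 30 days: 292 − 30 = 262 left.
May 2126 has 31 days: 262 − 31 = 231 left.
June 2126 has 30 days: 231 − 30 = 201 left.
July 2126 has 31 days: 201 − 31 = 170 left.
August 2126 has 31 days: 170 − 31 = 139 left.
September 2126 has 30 days: 139 − 30 = 109 left.
October 2126 has 31 days: 109 − 31 = 78 left.
November 2126 has 30 days: 78 − 30 = 48 left.
December 2126 has 31 days: 48 − 31 = 17 left.
17 days into January 2127 → January 17, 2127.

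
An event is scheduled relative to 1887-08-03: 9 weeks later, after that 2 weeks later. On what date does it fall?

Counting forward 9 weeks (= 63 days) from August 3, 1887:
August has 31 days, so 31 − 3 = 28 days remain after August 3, 1887; 63 − 28 = 35 left.
September 1887 has 30 days: 35 − 30 = 5 left.
5 days into October 1887 → October 5, 1887.
Advancing 2 weeks (= 14 days) from October 5, 1887:
October has 31 days; 5 + 14 = 19, still in October.

October 19, 1887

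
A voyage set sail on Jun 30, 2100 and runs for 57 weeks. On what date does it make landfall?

Counting forward 57 weeks = 399 days from June 30, 2100.
June has 30 days, so 30 − 30 = 0 days remain after June 30, 2100; 399 − 0 = 399 left.
July 2100 has 31 days: 399 − 31 = 368 left.
August 2100 has 31 days: 368 − 31 = 337 left.
September 2100 has 30 days: 337 − 30 = 307 left.
October 2100 has 31 days: 307 − 31 = 276 left.
November 2100 has 30 days: 276 − 30 = 246 left.
December 2100 has 31 days: 246 − 31 = 215 left.
January 2101 has 31 days: 215 − 31 = 184 left.
February 2101 has 28 days (2101 is not a leap year): 184 − 28 = 156 left.
March 2101 has 31 days: 156 − 31 = 125 left.
April 2101 has 30 days: 125 − 30 = 95 left.
May 2101 has 31 days: 95 − 31 = 64 left.
June 2101 has 30 days: 64 − 30 = 34 left.
July 2101 has 31 days: 34 − 31 = 3 left.
3 days into August 2101 → August 3, 2101.

August 3, 2101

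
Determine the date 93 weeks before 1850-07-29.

October 16, 1848

Counting back 93 weeks = 651 days from July 29, 1850.
Going back 29 days from July 29, 1850 reaches the end of the previous month; 651 − 29 = 622 left.
June 1850 has 30 days: 622 − 30 = 592 left.
May 1850 has 31 days: 592 − 31 = 561 left.
April 1850 has 30 days: 561 − 30 = 531 left.
March 1850 has 31 days: 531 − 31 = 500 left.
February 1850 has 28 days (1850 is not a leap year): 500 − 28 = 472 left.
January 1850 has 31 days: 472 − 31 = 441 left.
December 1849 has 31 days: 441 − 31 = 410 left.
November 1849 has 30 days: 410 − 30 = 380 left.
October 1849 has 31 days: 380 − 31 = 349 left.
September 1849 has 30 days: 349 − 30 = 319 left.
August 1849 has 31 days: 319 − 31 = 288 left.
July 1849 has 31 days: 288 − 31 = 257 left.
June 1849 has 30 days: 257 − 30 = 227 left.
May 1849 has 31 days: 227 − 31 = 196 left.
April 1849 has 30 days: 196 − 30 = 166 left.
March 1849 has 31 days: 166 − 31 = 135 left.
February 1849 has 28 days (1849 is not a leap year): 135 − 28 = 107 left.
January 1849 has 31 days: 107 − 31 = 76 left.
December 1848 has 31 days: 76 − 31 = 45 left.
November 1848 has 30 days: 45 − 30 = 15 left.
October 1848 has 31 days; 31 − 15 = 16 → October 16, 1848.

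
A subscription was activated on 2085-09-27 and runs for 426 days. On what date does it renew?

November 27, 2086

Counting forward 426 days from September 27, 2085.
September has 30 days, so 30 − 27 = 3 days remain after September 27, 2085; 426 − 3 = 423 left.
October 2085 has 31 days: 423 − 31 = 392 left.
November 2085 has 30 days: 392 − 30 = 362 left.
December 2085 has 31 days: 362 − 31 = 331 left.
January 2086 has 31 days: 331 − 31 = 300 left.
February 2086 has 28 days (2086 is not a leap year): 300 − 28 = 272 left.
March 2086 has 31 days: 272 − 31 = 241 left.
April 2086 has 30 days: 241 − 30 = 211 left.
May 2086 has 31 days: 211 − 31 = 180 left.
June 2086 has 30 days: 180 − 30 = 150 left.
July 2086 has 31 days: 150 − 31 = 119 left.
August 2086 has 31 days: 119 − 31 = 88 left.
September 2086 has 30 days: 88 − 30 = 58 left.
October 2086 has 31 days: 58 − 31 = 27 left.
27 days into November 2086 → November 27, 2086.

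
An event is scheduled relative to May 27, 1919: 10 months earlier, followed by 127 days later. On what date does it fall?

December 1, 1918

Going back 10 months from May 27, 1919:
month 5 − 10 = -5, which is month 7 of year 1918 → July 1918.
Day 27 is valid in July, giving July 27, 1918.
Advancing 127 days from July 27, 1918:
July has 31 days, so 31 − 27 = 4 days remain after July 27, 1918; 127 − 4 = 123 left.
August 1918 has 31 days: 123 − 31 = 92 left.
September 1918 has 30 days: 92 − 30 = 62 left.
October 1918 has 31 days: 62 − 31 = 31 left.
November 1918 has 30 days: 31 − 30 = 1 left.
1 day into December 1918 → December 1, 1918.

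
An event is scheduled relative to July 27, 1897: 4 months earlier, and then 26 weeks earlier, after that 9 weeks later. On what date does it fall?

Subtracting 4 months from July 27, 1897:
month 7 − 4 = 3 → March 1897.
Day 27 is valid in March, giving March 27, 1897.
Subtracting 26 weeks (= 182 days) from March 27, 1897:
Going back 27 days from March 27, 1897 reaches the end of the previous month; 182 − 27 = 155 left.
February 1897 has 28 days (1897 is not a leap year): 155 − 28 = 127 left.
January 1897 has 31 days: 127 − 31 = 96 left.
December 1896 has 31 days: 96 − 31 = 65 left.
November 1896 has 30 days: 65 − 30 = 35 left.
October 1896 has 31 days: 35 − 31 = 4 left.
September 1896 has 30 days; 30 − 4 = 26 → September 26, 1896.
Advancing 9 weeks (= 63 days) from September 26, 1896:
September has 30 days, so 30 − 26 = 4 days remain after September 26, 1896; 63 − 4 = 59 left.
October 1896 has 31 days: 59 − 31 = 28 left.
28 days into November 1896 → November 28, 1896.

November 28, 1896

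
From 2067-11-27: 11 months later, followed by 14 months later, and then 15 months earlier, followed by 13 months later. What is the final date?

Advancing 11 months from November 27, 2067:
month 11 + 11 = 22, which is month 10 of year 2068 → October 2068.
Day 27 is valid in October, giving October 27, 2068.
Advancing 14 months from October 27, 2068:
month 10 + 14 = 24, which is month 12 of year 2069 → December 2069.
Day 27 is valid in December, giving December 27, 2069.
Going back 15 months from December 27, 2069:
month 12 − 15 = -3, which is month 9 of year 2068 → September 2068.
Day 27 is valid in September, giving September 27, 2068.
Advancing 13 months from September 27, 2068:
month 9 + 13 = 22, which is month 10 of year 2069 → October 2069.
Day 27 is valid in October, giving October 27, 2069.

October 27, 2069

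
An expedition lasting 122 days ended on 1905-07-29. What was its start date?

March 29, 1905

Subtracting 122 days from July 29, 1905.
Going back 29 days from July 29, 1905 reaches the end of the previous month; 122 − 29 = 93 left.
June 1905 has 30 days: 93 − 30 = 63 left.
May 1905 has 31 days: 63 − 31 = 32 left.
April 1905 has 30 days: 32 − 30 = 2 left.
March 1905 has 31 days; 31 − 2 = 29 → March 29, 1905.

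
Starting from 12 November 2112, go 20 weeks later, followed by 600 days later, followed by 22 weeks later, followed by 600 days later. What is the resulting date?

December 15, 2116

Counting forward 20 weeks (= 140 days) from November 12, 2112:
November has 30 days, so 30 − 12 = 18 days remain after November 12, 2112; 140 − 18 = 122 left.
December 2112 has 31 days: 122 − 31 = 91 left.
January 2113 has 31 days: 91 − 31 = 60 left.
February 2113 has 28 days (2113 is not a leap year): 60 − 28 = 32 left.
March 2113 has 31 days: 32 − 31 = 1 left.
1 day into April 2113 → April 1, 2113.
Counting forward 600 days from April 1, 2113:
April has 30 days, so 30 − 1 = 29 days remain after April 1, 2113; 600 − 29 = 571 left.
May 2113 has 31 days: 571 − 31 = 540 left.
June 2113 has 30 days: 540 − 30 = 510 left.
July 2113 has 31 days: 510 − 31 = 479 left.
August 2113 has 31 days: 479 − 31 = 448 left.
September 2113 has 30 days: 448 − 30 = 418 left.
October 2113 has 31 days: 418 − 31 = 387 left.
November 2113 has 30 days: 387 − 30 = 357 left.
December 2113 has 31 days: 357 − 31 = 326 left.
January 2114 has 31 days: 326 − 31 = 295 left.
February 2114 has 28 days (2114 is not a leap year): 295 − 28 = 267 left.
March 2114 has 31 days: 267 − 31 = 236 left.
April 2114 has 30 days: 236 − 30 = 206 left.
May 2114 has 31 days: 206 − 31 = 175 left.
June 2114 has 30 days: 175 − 30 = 145 left.
July 2114 has 31 days: 145 − 31 = 114 left.
August 2114 has 31 days: 114 − 31 = 83 left.
September 2114 has 30 days: 83 − 30 = 53 left.
October 2114 has 31 days: 53 − 31 = 22 left.
22 days into November 2114 → November 22, 2114.
Counting forward 22 weeks (= 154 days) from November 22, 2114:
November has 30 days, so 30 − 22 = 8 days remain after November 22, 2114; 154 − 8 = 146 left.
December 2114 has 31 days: 146 − 31 = 115 left.
January 2115 has 31 days: 115 − 31 = 84 left.
February 2115 has 28 days (2115 is not a leap year): 84 − 28 = 56 left.
March 2115 has 31 days: 56 − 31 = 25 left.
25 days into April 2115 → April 25, 2115.
Advancing 600 days from April 25, 2115:
April has 30 days, so 30 − 25 = 5 days remain after April 25, 2115; 600 − 5 = 595 left.
May 2115 has 31 days: 595 − 31 = 564 left.
June 2115 has 30 days: 564 − 30 = 534 left.
July 2115 has 31 days: 534 − 31 = 503 left.
August 2115 has 31 days: 503 − 31 = 472 left.
September 2115 has 30 days: 472 − 30 = 442 left.
October 2115 has 31 days: 442 − 31 = 411 left.
November 2115 has 30 days: 411 − 30 = 381 left.
December 2115 has 31 days: 381 − 31 = 350 left.
January 2116 has 31 days: 350 − 31 = 319 left.
February 2116 has 29 days (2116 is a leap year): 319 − 29 = 290 left.
March 2116 has 31 days: 290 − 31 = 259 left.
April 2116 has 30 days: 259 − 30 = 229 left.
May 2116 has 31 days: 229 − 31 = 198 left.
June 2116 has 30 days: 198 − 30 = 168 left.
July 2116 has 31 days: 168 − 31 = 137 left.
August 2116 has 31 days: 137 − 31 = 106 left.
September 2116 has 30 days: 106 − 30 = 76 left.
October 2116 has 31 days: 76 − 31 = 45 left.
November 2116 has 30 days: 45 − 30 = 15 left.
15 days into December 2116 → December 15, 2116.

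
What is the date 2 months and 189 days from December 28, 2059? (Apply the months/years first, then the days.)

Counting forward 2 months and 189 days from December 28, 2059: first the month/year part, then the days.
month 12 + 2 = 14, which is month 2 of year 2060 → February 2060.
Day 28 is valid in February, giving February 28, 2060.
Now add 189 days from February 28, 2060.
February has 29 days, so 29 − 28 = 1 day remains after February 28, 2060; 189 − 1 = 188 left.
March 2060 has 31 days: 188 − 31 = 157 left.
April 2060 has 30 days: 157 − 30 = 127 left.
May 2060 has 31 days: 127 − 31 = 96 left.
June 2060 has 30 days: 96 − 30 = 66 left.
July 2060 has 31 days: 66 − 31 = 35 left.
August 2060 has 31 days: 35 − 31 = 4 left.
4 days into September 2060 → September 4, 2060.

September 4, 2060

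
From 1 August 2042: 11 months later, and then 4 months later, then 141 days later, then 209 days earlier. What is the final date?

Adding 11 months from August 1, 2042:
month 8 + 11 = 19, which is month 7 of year 2043 → July 2043.
Day 1 is valid in July, giving July 1, 2043.
Counting forward 4 months from July 1, 2043:
month 7 + 4 = 11 → November 2043.
Day 1 is valid in November, giving November 1, 2043.
Advancing 141 days from November 1, 2043:
November has 30 days, so 30 − 1 = 29 days remain after November 1, 2043; 141 − 29 = 112 left.
December 2043 has 31 days: 112 − 31 = 81 left.
January 2044 has 31 days: 81 − 31 = 50 left.
February 2044 has 29 days (2044 is a leap year): 50 − 29 = 21 left.
21 days into March 2044 → March 21, 2044.
Counting back 209 days from March 21, 2044:
Going back 21 days from March 21, 2044 reaches the end of the previous month; 209 − 21 = 188 left.
February 2044 has 29 days (2044 is a leap year): 188 − 29 = 159 left.
January 2044 has 31 days: 159 − 31 = 128 left.
December 2043 has 31 days: 128 − 31 = 97 left.
November 2043 has 30 days: 97 − 30 = 67 left.
October 2043 has 31 days: 67 − 31 = 36 left.
September 2043 has 30 days: 36 − 30 = 6 left.
August 2043 has 31 days; 31 − 6 = 25 → August 25, 2043.

August 25, 2043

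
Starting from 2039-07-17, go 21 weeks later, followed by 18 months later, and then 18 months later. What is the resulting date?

December 11, 2042

Adding 21 weeks (= 147 days) from July 17, 2039:
July has 31 days, so 31 − 17 = 14 days remain after July 17, 2039; 147 − 14 = 133 left.
August 2039 has 31 days: 133 − 31 = 102 left.
September 2039 has 30 days: 102 − 30 = 72 left.
October 2039 has 31 days: 72 − 31 = 41 left.
November 2039 has 30 days: 41 − 30 = 11 left.
11 days into December 2039 → December 11, 2039.
Adding 18 months from December 11, 2039:
month 12 + 18 = 30, which is month 6 of year 2041 → June 2041.
Day 11 is valid in June, giving June 11, 2041.
Advancing 18 months from June 11, 2041:
month 6 + 18 = 24, which is month 12 of year 2042 → December 2042.
Day 11 is valid in December, giving December 11, 2042.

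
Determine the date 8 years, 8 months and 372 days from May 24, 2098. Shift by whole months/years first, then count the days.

Counting forward 8 years, 8 months and 372 days from May 24, 2098: first the month/year part, then the days.
+8 years → 2106; month 5 + 8 = 13, which is month 1 of year 2107 → January 2107.
Day 24 is valid in January, giving January 24, 2107.
Now add 372 days from January 24, 2107.
January has 31 days, so 31 − 24 = 7 days remain after January 24, 2107; 372 − 7 = 365 left.
February 2107 has 28 days (2107 is not a leap year): 365 − 28 = 337 left.
March 2107 has 31 days: 337 − 31 = 306 left.
April 2107 has 30 days: 306 − 30 = 276 left.
May 2107 has 31 days: 276 − 31 = 245 left.
June 2107 has 30 days: 245 − 30 = 215 left.
July 2107 has 31 days: 215 − 31 = 184 left.
August 2107 has 31 days: 184 − 31 = 153 left.
September 2107 has 30 days: 153 − 30 = 123 left.
October 2107 has 31 days: 123 − 31 = 92 left.
November 2107 has 30 days: 92 − 30 = 62 left.
December 2107 has 31 days: 62 − 31 = 31 left.
31 days into January 2108 → January 31, 2108.

January 31, 2108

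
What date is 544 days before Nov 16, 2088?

Subtracting 544 days from November 16, 2088.
Going back 16 days from November 16, 2088 reaches the end of the previous month; 544 − 16 = 528 left.
October 2088 has 31 days: 528 − 31 = 497 left.
September 2088 has 30 days: 497 − 30 = 467 left.
August 2088 has 31 days: 467 − 31 = 436 left.
July 2088 has 31 days: 436 − 31 = 405 left.
June 2088 has 30 days: 405 − 30 = 375 left.
May 2088 has 31 days: 375 − 31 = 344 left.
April 2088 has 30 days: 344 − 30 = 314 left.
March 2088 has 31 days: 314 − 31 = 283 left.
February 2088 has 29 days (2088 is a leap year): 283 − 29 = 254 left.
January 2088 has 31 days: 254 − 31 = 223 left.
December 2087 has 31 days: 223 − 31 = 192 left.
November 2087 has 30 days: 192 − 30 = 162 left.
October 2087 has 31 days: 162 − 31 = 131 left.
September 2087 has 30 days: 131 − 30 = 101 left.
August 2087 has 31 days: 101 − 31 = 70 left.
July 2087 has 31 days: 70 − 31 = 39 left.
June 2087 has 30 days: 39 − 30 = 9 left.
May 2087 has 31 days; 31 − 9 = 22 → May 22, 2087.

May 22, 2087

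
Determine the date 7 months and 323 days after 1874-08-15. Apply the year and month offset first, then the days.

February 1, 1876

Adding 7 months and 323 days from August 15, 1874: first the month/year part, then the days.
month 8 + 7 = 15, which is month 3 of year 1875 → March 1875.
Day 15 is valid in March, giving March 15, 1875.
Now add 323 days from March 15, 1875.
March has 31 days, so 31 − 15 = 16 days remain after March 15, 1875; 323 − 16 = 307 left.
April 1875 has 30 days: 307 − 30 = 277 left.
May 1875 has 31 days: 277 − 31 = 246 left.
June 1875 has 30 days: 246 − 30 = 216 left.
July 1875 has 31 days: 216 − 31 = 185 left.
August 1875 has 31 days: 185 − 31 = 154 left.
September 1875 has 30 days: 154 − 30 = 124 left.
October 1875 has 31 days: 124 − 31 = 93 left.
November 1875 has 30 days: 93 − 30 = 63 left.
December 1875 has 31 days: 63 − 31 = 32 left.
January 1876 has 31 days: 32 − 31 = 1 left.
1 day into February 1876 → February 1, 1876.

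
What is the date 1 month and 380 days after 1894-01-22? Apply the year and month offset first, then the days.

Advancing 1 month and 380 days from January 22, 1894: first the month/year part, then the days.
month 1 + 1 = 2 → February 1894.
Day 22 is valid in February, giving February 22, 1894.
Now add 380 days from February 22, 1894.
February has 28 days, so 28 − 22 = 6 days remain after February 22, 1894; 380 − 6 = 374 left.
March 1894 has 31 days: 374 − 31 = 343 left.
April 1894 has 30 days: 343 − 30 = 313 left.
May 1894 has 31 days: 313 − 31 = 282 left.
June 1894 has 30 days: 282 − 30 = 252 left.
July 1894 has 31 days: 252 − 31 = 221 left.
August 1894 has 31 days: 221 − 31 = 190 left.
September 1894 has 30 days: 190 − 30 = 160 left.
October 1894 has 31 days: 160 − 31 = 129 left.
November 1894 has 30 days: 129 − 30 = 99 left.
December 1894 has 31 days: 99 − 31 = 68 left.
January 1895 has 31 days: 68 − 31 = 37 left.
February 1895 has 28 days (1895 is not a leap year): 37 − 28 = 9 left.
9 days into March 1895 → March 9, 1895.

March 9, 1895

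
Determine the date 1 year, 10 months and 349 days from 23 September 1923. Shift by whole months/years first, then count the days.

Counting forward 1 year, 10 months and 349 days from September 23, 1923: first the month/year part, then the days.
+1 year → 1924; month 9 + 10 = 19, which is month 7 of year 1925 → July 1925.
Day 23 is valid in July, giving July 23, 1925.
Now add 349 days from July 23, 1925.
July has 31 days, so 31 − 23 = 8 days remain after July 23, 1925; 349 − 8 = 341 left.
August 1925 has 31 days: 341 − 31 = 310 left.
September 1925 has 30 days: 310 − 30 = 280 left.
October 1925 has 31 days: 280 − 31 = 249 left.
November 1925 has 30 days: 249 − 30 = 219 left.
December 1925 has 31 days: 219 − 31 = 188 left.
January 1926 has 31 days: 188 − 31 = 157 left.
February 1926 has 28 days (1926 is not a leap year): 157 − 28 = 129 left.
March 1926 has 31 days: 129 − 31 = 98 left.
April 1926 has 30 days: 98 − 30 = 68 left.
May 1926 has 31 days: 68 − 31 = 37 left.
June 1926 has 30 days: 37 − 30 = 7 left.
7 days into July 1926 → July 7, 1926.

July 7, 1926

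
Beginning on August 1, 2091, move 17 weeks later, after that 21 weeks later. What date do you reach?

Adding 17 weeks (= 119 days) from August 1, 2091:
August has 31 days, so 31 − 1 = 30 days remain after August 1, 2091; 119 − 30 = 89 left.
September 2091 has 30 days: 89 − 30 = 59 left.
October 2091 has 31 days: 59 − 31 = 28 left.
28 days into November 2091 → November 28, 2091.
Adding 21 weeks (= 147 days) from November 28, 2091:
November has 30 days, so 30 − 28 = 2 days remain after November 28, 2091; 147 − 2 = 145 left.
December 2091 has 31 days: 145 − 31 = 114 left.
January 2092 has 31 days: 114 − 31 = 83 left.
February 2092 has 29 days (2092 is a leap year): 83 − 29 = 54 left.
March 2092 has 31 days: 54 − 31 = 23 left.
23 days into April 2092 → April 23, 2092.

April 23, 2092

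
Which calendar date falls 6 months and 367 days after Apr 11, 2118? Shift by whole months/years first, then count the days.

October 13, 2119

Advancing 6 months and 367 days from April 11, 2118: first the month/year part, then the days.
month 4 + 6 = 10 → October 2118.
Day 11 is valid in October, giving October 11, 2118.
Now add 367 days from October 11, 2118.
October has 31 days, so 31 − 11 = 20 days remain after October 11, 2118; 367 − 20 = 347 left.
November 2118 has 30 days: 347 − 30 = 317 left.
December 2118 has 31 days: 317 − 31 = 286 left.
January 2119 has 31 days: 286 − 31 = 255 left.
February 2119 has 28 days (2119 is not a leap year): 255 − 28 = 227 left.
March 2119 has 31 days: 227 − 31 = 196 left.
April 2119 has 30 days: 196 − 30 = 166 left.
May 2119 has 31 days: 166 − 31 = 135 left.
June 2119 has 30 days: 135 − 30 = 105 left.
July 2119 has 31 days: 105 − 31 = 74 left.
August 2119 has 31 days: 74 − 31 = 43 left.
September 2119 has 30 days: 43 − 30 = 13 left.
13 days into October 2119 → October 13, 2119.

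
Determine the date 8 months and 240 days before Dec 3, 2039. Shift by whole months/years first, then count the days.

Counting back 8 months and 240 days from December 3, 2039: first the month/year part, then the days.
month 12 − 8 = 4 → April 2039.
Day 3 is valid in April, giving April 3, 2039.
Now subtract 240 days from April 3, 2039.
Going back 3 days from April 3, 2039 reaches the end of the previous month; 240 − 3 = 237 left.
March 2039 has 31 days: 237 − 31 = 206 left.
February 2039 has 28 days (2039 is not a leap year): 206 − 28 = 178 left.
January 2039 has 31 days: 178 − 31 = 147 left.
December 2038 has 31 days: 147 − 31 = 116 left.
November 2038 has 30 days: 116 − 30 = 86 left.
October 2038 has 31 days: 86 − 31 = 55 left.
September 2038 has 30 days: 55 − 30 = 25 left.
August 2038 has 31 days; 31 − 25 = 6 → August 6, 2038.

August 6, 2038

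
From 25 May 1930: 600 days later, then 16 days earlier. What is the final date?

December 30, 1931

Counting forward 600 days from May 25, 1930:
May has 31 days, so 31 − 25 = 6 days remain after May 25, 1930; 600 − 6 = 594 left.
June 1930 has 30 days: 594 − 30 = 564 left.
July 1930 has 31 days: 564 − 31 = 533 left.
August 1930 has 31 days: 533 − 31 = 502 left.
September 1930 has 30 days: 502 − 30 = 472 left.
October 1930 has 31 days: 472 − 31 = 441 left.
November 1930 has 30 days: 441 − 30 = 411 left.
December 1930 has 31 days: 411 − 31 = 380 left.
January 1931 has 31 days: 380 − 31 = 349 left.
February 1931 has 28 days (1931 is not a leap year): 349 − 28 = 321 left.
March 1931 has 31 days: 321 − 31 = 290 left.
April 1931 has 30 days: 290 − 30 = 260 left.
May 1931 has 31 days: 260 − 31 = 229 left.
June 1931 has 30 days: 229 − 30 = 199 left.
July 1931 has 31 days: 199 − 31 = 168 left.
August 1931 has 31 days: 168 − 31 = 137 left.
September 1931 has 30 days: 137 − 30 = 107 left.
October 1931 has 31 days: 107 − 31 = 76 left.
November 1931 has 30 days: 76 − 30 = 46 left.
December 1931 has 31 days: 46 − 31 = 15 left.
15 days into January 1932 → January 15, 1932.
Subtracting 16 days from January 15, 1932:
Going back 15 days from January 15, 1932 reaches the end of the previous month; 16 − 15 = 1 left.
December 1931 has 31 days; 31 − 1 = 30 → December 30, 1931.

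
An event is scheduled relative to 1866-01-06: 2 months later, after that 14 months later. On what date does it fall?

May 6, 1867

Advancing 2 months from January 6, 1866:
month 1 + 2 = 3 → March 1866.
Day 6 is valid in March, giving March 6, 1866.
Counting forward 14 months from March 6, 1866:
month 3 + 14 = 17, which is month 5 of year 1867 → May 1867.
Day 6 is valid in May, giving May 6, 1867.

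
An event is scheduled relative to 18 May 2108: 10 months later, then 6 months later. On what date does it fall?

September 18, 2109

Adding 10 months from May 18, 2108:
month 5 + 10 = 15, which is month 3 of year 2109 → March 2109.
Day 18 is valid in March, giving March 18, 2109.
Adding 6 months from March 18, 2109:
month 3 + 6 = 9 → September 2109.
Day 18 is valid in September, giving September 18, 2109.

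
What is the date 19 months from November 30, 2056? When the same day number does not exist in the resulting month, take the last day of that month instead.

June 30, 2058

Counting forward 19 months from November 30, 2056.
month 11 + 19 = 30, which is month 6 of year 2058 → June 2058.
Day 30 is valid in June, giving June 30, 2058.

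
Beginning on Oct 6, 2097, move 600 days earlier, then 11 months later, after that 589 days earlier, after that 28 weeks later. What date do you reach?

December 18, 2095

Going back 600 days from October 6, 2097:
Going back 6 days from October 6, 2097 reaches the end of the previous month; 600 − 6 = 594 left.
September 2097 has 30 days: 594 − 30 = 564 left.
August 2097 has 31 days: 564 − 31 = 533 left.
July 2097 has 31 days: 533 − 31 = 502 left.
June 2097 has 30 days: 502 − 30 = 472 left.
May 2097 has 31 days: 472 − 31 = 441 left.
April 2097 has 30 days: 441 − 30 = 411 left.
March 2097 has 31 days: 411 − 31 = 380 left.
February 2097 has 28 days (2097 is not a leap year): 380 − 28 = 352 left.
January 2097 has 31 days: 352 − 31 = 321 left.
December 2096 has 31 days: 321 − 31 = 290 left.
November 2096 has 30 days: 290 − 30 = 260 left.
October 2096 has 31 days: 260 − 31 = 229 left.
September 2096 has 30 days: 229 − 30 = 199 left.
August 2096 has 31 days: 199 − 31 = 168 left.
July 2096 has 31 days: 168 − 31 = 137 left.
June 2096 has 30 days: 137 − 30 = 107 left.
May 2096 has 31 days: 107 − 31 = 76 left.
April 2096 has 30 days: 76 − 30 = 46 left.
March 2096 has 31 days: 46 − 31 = 15 left.
February 2096 has 29 days; 29 − 15 = 14 → February 14, 2096.
Advancing 11 months from February 14, 2096:
month 2 + 11 = 13, which is month 1 of year 2097 → January 2097.
Day 14 is valid in January, giving January 14, 2097.
Subtracting 589 days from January 14, 2097:
Going back 14 days from January 14, 2097 reaches the end of the previous month; 589 − 14 = 575 left.
December 2096 has 31 days: 575 − 31 = 544 left.
November 2096 has 30 days: 544 − 30 = 514 left.
October 2096 has 31 days: 514 − 31 = 483 left.
September 2096 has 30 days: 483 − 30 = 453 left.
August 2096 has 31 days: 453 − 31 = 422 left.
July 2096 has 31 days: 422 − 31 = 391 left.
June 2096 has 30 days: 391 − 30 = 361 left.
May 2096 has 31 days: 361 − 31 = 330 left.
April 2096 has 30 days: 330 − 30 = 300 left.
March 2096 has 31 days: 300 − 31 = 269 left.
February 2096 has 29 days (2096 is a leap year): 269 − 29 = 240 left.
January 2096 has 31 days: 240 − 31 = 209 left.
December 2095 has 31 days: 209 − 31 = 178 left.
November 2095 has 30 days: 178 − 30 = 148 left.
October 2095 has 31 days: 148 − 31 = 117 left.
September 2095 has 30 days: 117 − 30 = 87 left.
August 2095 has 31 days: 87 − 31 = 56 left.
July 2095 has 31 days: 56 − 31 = 25 left.
June 2095 has 30 days; 30 − 25 = 5 → June 5, 2095.
Adding 28 weeks (= 196 days) from June 5, 2095:
June has 30 days, so 30 − 5 = 25 days remain after June 5, 2095; 196 − 25 = 171 left.
July 2095 has 31 days: 171 − 31 = 140 left.
August 2095 has 31 days: 140 − 31 = 109 left.
September 2095 has 30 days: 109 − 30 = 79 left.
October 2095 has 31 days: 79 − 31 = 48 left.
November 2095 has 30 days: 48 − 30 = 18 left.
18 days into December 2095 → December 18, 2095.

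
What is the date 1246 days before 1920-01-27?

Subtracting 1246 days from January 27, 1920.
Going back 27 days from January 27, 1920 reaches the end of the previous month; 1246 − 27 = 1219 left.
December 1919 has 31 days: 1219 − 31 = 1188 left.
November 1919 has 30 days: 1188 − 30 = 1158 left.
October 1919 has 31 days: 1158 − 31 = 1127 left.
September 1919 has 30 days: 1127 − 30 = 1097 left.
August 1919 has 31 days: 1097 − 31 = 1066 left.
July 1919 has 31 days: 1066 − 31 = 1035 left.
June 1919 has 30 days: 1035 − 30 = 1005 left.
May 1919 has 31 days: 1005 − 31 = 974 left.
April 1919 has 30 days: 974 − 30 = 944 left.
March 1919 has 31 days: 944 − 31 = 913 left.
February 1919 has 28 days (1919 is not a leap year): 913 − 28 = 885 left.
January 1919 has 31 days: 885 − 31 = 854 left.
December 1918 has 31 days: 854 − 31 = 823 left.
November 1918 has 30 days: 823 − 30 = 793 left.
October 1918 has 31 days: 793 − 31 = 762 left.
September 1918 has 30 days: 762 − 30 = 732 left.
August 1918 has 31 days: 732 − 31 = 701 left.
July 1918 has 31 days: 701 − 31 = 670 left.
June 1918 has 30 days: 670 − 30 = 640 left.
May 1918 has 31 days: 640 − 31 = 609 left.
April 1918 has 30 days: 609 − 30 = 579 left.
March 1918 has 31 days: 579 − 31 = 548 left.
February 1918 has 28 days (1918 is not a leap year): 548 − 28 = 520 left.
January 1918 has 31 days: 520 − 31 = 489 left.
December 1917 has 31 days: 489 − 31 = 458 left.
November 1917 has 30 days: 458 − 30 = 428 left.
October 1917 has 31 days: 428 − 31 = 397 left.
September 1917 has 30 days: 397 − 30 = 367 left.
August 1917 has 31 days: 367 − 31 = 336 left.
July 1917 has 31 days: 336 − 31 = 305 left.
June 1917 has 30 days: 305 − 30 = 275 left.
May 1917 has 31 days: 275 − 31 = 244 left.
April 1917 has 30 days: 244 − 30 = 214 left.
March 1917 has 31 days: 214 − 31 = 183 left.
February 1917 has 28 days (1917 is not a leap year): 183 − 28 = 155 left.
January 1917 has 31 days: 155 − 31 = 124 left.
December 1916 has 31 days: 124 − 31 = 93 left.
November 1916 has 30 days: 93 − 30 = 63 left.
October 1916 has 31 days: 63 − 31 = 32 left.
September 1916 has 30 days: 32 − 30 = 2 left.
August 1916 has 31 days; 31 − 2 = 29 → August 29, 1916.

August 29, 1916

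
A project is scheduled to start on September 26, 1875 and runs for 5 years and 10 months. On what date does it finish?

Adding 5 years and 10 months from September 26, 1875.
+5 years → 1880; month 9 + 10 = 19, which is month 7 of year 1881 → July 1881.
Day 26 is valid in July, giving July 26, 1881.

July 26, 1881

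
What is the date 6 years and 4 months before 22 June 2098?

February 22, 2092

Subtracting 6 years and 4 months from June 22, 2098.
-6 years → 2092; month 6 − 4 = 2 → February 2092.
Day 22 is valid in February, giving February 22, 2092.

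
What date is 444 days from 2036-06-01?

Counting forward 444 days from June 1, 2036.
June has 30 days, so 30 − 1 = 29 days remain after June 1, 2036; 444 − 29 = 415 left.
July 2036 has 31 days: 415 − 31 = 384 left.
August 2036 has 31 days: 384 − 31 = 353 left.
September 2036 has 30 days: 353 − 30 = 323 left.
October 2036 has 31 days: 323 − 31 = 292 left.
November 2036 has 30 days: 292 − 30 = 262 left.
December 2036 has 31 days: 262 − 31 = 231 left.
January 2037 has 31 days: 231 − 31 = 200 left.
February 2037 has 28 days (2037 is not a leap year): 200 − 28 = 172 left.
March 2037 has 31 days: 172 − 31 = 141 left.
April 2037 has 30 days: 141 − 30 = 111 left.
May 2037 has 31 days: 111 − 31 = 80 left.
June 2037 has 30 days: 80 − 30 = 50 left.
July 2037 has 31 days: 50 − 31 = 19 left.
19 days into August 2037 → August 19, 2037.

August 19, 2037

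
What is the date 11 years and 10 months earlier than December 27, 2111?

Going back 11 years and 10 months from December 27, 2111.
-11 years → 2100; month 12 − 10 = 2 → February 2100.
Day 27 is valid in February, giving February 27, 2100.

February 27, 2100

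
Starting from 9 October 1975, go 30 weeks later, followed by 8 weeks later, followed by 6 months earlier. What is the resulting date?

January 1, 1976

Counting forward 30 weeks (= 210 days) from October 9, 1975:
October has 31 days, so 31 − 9 = 22 days remain after October 9, 1975; 210 − 22 = 188 left.
November 1975 has 30 days: 188 − 30 = 158 left.
December 1975 has 31 days: 158 − 31 = 127 left.
January 1976 has 31 days: 127 − 31 = 96 left.
February 1976 has 29 days (1976 is a leap year): 96 − 29 = 67 left.
March 1976 has 31 days: 67 − 31 = 36 left.
April 1976 has 30 days: 36 − 30 = 6 left.
6 days into May 1976 → May 6, 1976.
Advancing 8 weeks (= 56 days) from May 6, 1976:
May has 31 days, so 31 − 6 = 25 days remain after May 6, 1976; 56 − 25 = 31 left.
June 1976 has 30 days: 31 − 30 = 1 left.
1 day into July 1976 → July 1, 1976.
Subtracting 6 months from July 1, 1976:
month 7 − 6 = 1 → January 1976.
Day 1 is valid in January, giving January 1, 1976.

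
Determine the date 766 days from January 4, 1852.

February 8, 1854

Counting forward 766 days from January 4, 1852.
January has 31 days, so 31 − 4 = 27 days remain after January 4, 1852; 766 − 27 = 739 left.
February 1852 has 29 days (1852 is a leap year): 739 − 29 = 710 left.
March 1852 has 31 days: 710 − 31 = 679 left.
April 1852 has 30 days: 679 − 30 = 649 left.
May 1852 has 31 days: 649 − 31 = 618 left.
June 1852 has 30 days: 618 − 30 = 588 left.
July 1852 has 31 days: 588 − 31 = 557 left.
August 1852 has 31 days: 557 − 31 = 526 left.
September 1852 has 30 days: 526 − 30 = 496 left.
October 1852 has 31 days: 496 − 31 = 465 left.
November 1852 has 30 days: 465 − 30 = 435 left.
December 1852 has 31 days: 435 − 31 = 404 left.
January 1853 has 31 days: 404 − 31 = 373 left.
February 1853 has 28 days (1853 is not a leap year): 373 − 28 = 345 left.
March 1853 has 31 days: 345 − 31 = 314 left.
April 1853 has 30 days: 314 − 30 = 284 left.
May 1853 has 31 days: 284 − 31 = 253 left.
June 1853 has 30 days: 253 − 30 = 223 left.
July 1853 has 31 days: 223 − 31 = 192 left.
August 1853 has 31 days: 192 − 31 = 161 left.
September 1853 has 30 days: 161 − 30 = 131 left.
October 1853 has 31 days: 131 − 31 = 100 left.
November 1853 has 30 days: 100 − 30 = 70 left.
December 1853 has 31 days: 70 − 31 = 39 left.
January 1854 has 31 days: 39 − 31 = 8 left.
8 days into February 1854 → February 8, 1854.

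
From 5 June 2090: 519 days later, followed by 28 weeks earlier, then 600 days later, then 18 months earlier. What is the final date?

Advancing 519 days from June 5, 2090:
June has 30 days, so 30 − 5 = 25 days remain after June 5, 2090; 519 − 25 = 494 left.
July 2090 has 31 days: 494 − 31 = 463 left.
August 2090 has 31 days: 463 − 31 = 432 left.
September 2090 has 30 days: 432 − 30 = 402 left.
October 2090 has 31 days: 402 − 31 = 371 left.
November 2090 has 30 days: 371 − 30 = 341 left.
December 2090 has 31 days: 341 − 31 = 310 left.
January 2091 has 31 days: 310 − 31 = 279 left.
February 2091 has 28 days (2091 is not a leap year): 279 − 28 = 251 left.
March 2091 has 31 days: 251 − 31 = 220 left.
April 2091 has 30 days: 220 − 30 = 190 left.
May 2091 has 31 days: 190 − 31 = 159 left.
June 2091 has 30 days: 159 − 30 = 129 left.
July 2091 has 31 days: 129 − 31 = 98 left.
August 2091 has 31 days: 98 − 31 = 67 left.
September 2091 has 30 days: 67 − 30 = 37 left.
October 2091 has 31 days: 37 − 31 = 6 left.
6 days into November 2091 → November 6, 2091.
Counting back 28 weeks (= 196 days) from November 6, 2091:
Going back 6 days from November 6, 2091 reaches the end of the previous month; 196 − 6 = 190 left.
October 2091 has 31 days: 190 − 31 = 159 left.
September 2091 has 30 days: 159 − 30 = 129 left.
August 2091 has 31 days: 129 − 31 = 98 left.
July 2091 has 31 days: 98 − 31 = 67 left.
June 2091 has 30 days: 67 − 30 = 37 left.
May 2091 has 31 days: 37 − 31 = 6 left.
April 2091 has 30 days; 30 − 6 = 24 → April 24, 2091.
Advancing 600 days from April 24, 2091:
April has 30 days, so 30 − 24 = 6 days remain after April 24, 2091; 600 − 6 = 594 left.
May 2091 has 31 days: 594 − 31 = 563 left.
June 2091 has 30 days: 563 − 30 = 533 left.
July 2091 has 31 days: 533 − 31 = 502 left.
August 2091 has 31 days: 502 − 31 = 471 left.
September 2091 has 30 days: 471 − 30 = 441 left.
October 2091 has 31 days: 441 − 31 = 410 left.
November 2091 has 30 days: 410 − 30 = 380 left.
December 2091 has 31 days: 380 − 31 = 349 left.
January 2092 has 31 days: 349 − 31 = 318 left.
February 2092 has 29 days (2092 is a leap year): 318 − 29 = 289 left.
March 2092 has 31 days: 289 − 31 = 258 left.
April 2092 has 30 days: 258 − 30 = 228 left.
May 2092 has 31 days: 228 − 31 = 197 left.
June 2092 has 30 days: 197 − 30 = 167 left.
July 2092 has 31 days: 167 − 31 = 136 left.
August 2092 has 31 days: 136 − 31 = 105 left.
September 2092 has 30 days: 105 − 30 = 75 left.
October 2092 has 31 days: 75 − 31 = 44 left.
November 2092 has 30 days: 44 − 30 = 14 left.
14 days into December 2092 → December 14, 2092.
Going back 18 months from December 14, 2092:
month 12 − 18 = -6, which is month 6 of year 2091 → June 2091.
Day 14 is valid in June, giving June 14, 2091.

June 14, 2091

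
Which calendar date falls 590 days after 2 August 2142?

March 14, 2144

Adding 590 days from August 2, 2142.
August has 31 days, so 31 − 2 = 29 days remain after August 2, 2142; 590 − 29 = 561 left.
September 2142 has 30 days: 561 − 30 = 531 left.
October 2142 has 31 days: 531 − 31 = 500 left.
November 2142 has 30 days: 500 − 30 = 470 left.
December 2142 has 31 days: 470 − 31 = 439 left.
January 2143 has 31 days: 439 − 31 = 408 left.
February 2143 has 28 days (2143 is not a leap year): 408 − 28 = 380 left.
March 2143 has 31 days: 380 − 31 = 349 left.
April 2143 has 30 days: 349 − 30 = 319 left.
May 2143 has 31 days: 319 − 31 = 288 left.
June 2143 has 30 days: 288 − 30 = 258 left.
July 2143 has 31 days: 258 − 31 = 227 left.
August 2143 has 31 days: 227 − 31 = 196 left.
September 2143 has 30 days: 196 − 30 = 166 left.
October 2143 has 31 days: 166 − 31 = 135 left.
November 2143 has 30 days: 135 − 30 = 105 left.
December 2143 has 31 days: 105 − 31 = 74 left.
January 2144 has 31 days: 74 − 31 = 43 left.
February 2144 has 29 days (2144 is a leap year): 43 − 29 = 14 left.
14 days into March 2144 → March 14, 2144.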